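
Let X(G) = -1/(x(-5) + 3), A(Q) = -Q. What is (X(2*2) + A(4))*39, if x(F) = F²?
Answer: -4407/28 ≈ -157.39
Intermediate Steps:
X(G) = -1/28 (X(G) = -1/((-5)² + 3) = -1/(25 + 3) = -1/28)
(X(2*2) + A(4))*39 = (-1/28 - 1*4)*39 = (-1/28 - 4)*39 = -113/28*39 = -4407/28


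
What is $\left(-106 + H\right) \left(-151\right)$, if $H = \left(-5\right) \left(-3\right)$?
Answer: $13741$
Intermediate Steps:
$H = 15$
$\left(-106 + H\right) \left(-151\right) = \left(-106 + 15\right) \left(-151\right) = \left(-91\right) \left(-151\right) = 13741$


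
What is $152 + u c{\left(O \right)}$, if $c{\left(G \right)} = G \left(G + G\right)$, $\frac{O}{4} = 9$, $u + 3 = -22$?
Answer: $-64648$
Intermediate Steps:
$u = -25$ ($u = -3 - 22 = -25$)
$O = 36$ ($O = 4 \cdot 9 = 36$)
$c{\left(G \right)} = 2 G^{2}$ ($c{\left(G \right)} = G 2 G = 2 G^{2}$)
$152 + u c{\left(O \right)} = 152 - 25 \cdot 2 \cdot 36^{2} = 152 - 25 \cdot 2 \cdot 1296 = 152 - 64800 = -64648$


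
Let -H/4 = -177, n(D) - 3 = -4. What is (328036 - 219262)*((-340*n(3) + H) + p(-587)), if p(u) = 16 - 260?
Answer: 87454296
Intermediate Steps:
p(u) = -244
n(D) = -1 (n(D) = 3 - 4 = -1)
H = 708 (H = -4*(-177) = 708)
(328036 - 219262)*((-340*n(3) + H) + p(-587)) = (328036 - 219262)*((-340*(-1) + 708) - 244) = 108774*((340 + 708) - 244) = 108774*(1048 - 244) = 108774*804 = 87454296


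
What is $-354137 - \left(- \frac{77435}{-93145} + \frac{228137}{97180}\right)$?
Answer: $- \frac{641123417042973}{1810366220} \approx -3.5414 \cdot 10^{5}$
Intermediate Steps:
$-354137 - \left(- \frac{77435}{-93145} + \frac{228137}{97180}\right) = -354137 - \left(\left(-77435\right) \left(- \frac{1}{93145}\right) + 228137 \cdot \frac{1}{97180}\right) = -354137 - \left(\frac{15487}{18629} + \frac{228137}{97180}\right) = -354137 - \frac{5754990833}{1810366220} = - \frac{641123417042973}{1810366220}$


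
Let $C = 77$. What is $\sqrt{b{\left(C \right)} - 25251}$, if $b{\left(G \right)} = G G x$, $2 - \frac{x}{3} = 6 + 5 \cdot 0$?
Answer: $3 i \sqrt{10711} \approx 310.48 i$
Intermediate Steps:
$x = -12$ ($x = 6 - 3 \left(6 + 5 \cdot 0\right) = 6 - 3 \left(6 + 0\right) = 6 - 18 = -12$)
$b{\left(G \right)} = - 12 G^{2}$ ($b{\left(G \right)} = G G \left(-12\right) = G^{2} \left(-12\right) = - 12 G^{2}$)
$\sqrt{b{\left(C \right)} - 25251} = \sqrt{- 12 \cdot 77^{2} - 25251} = \sqrt{\left(-12\right) 5929 - 25251} = \sqrt{-71148 - 25251} = \sqrt{-96399} = 3 i \sqrt{10711}$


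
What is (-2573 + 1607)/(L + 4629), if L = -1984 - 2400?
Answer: -138/35 ≈ -3.9429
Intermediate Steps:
L = -4384
(-2573 + 1607)/(L + 4629) = (-2573 + 1607)/(-4384 + 4629) = -966/245 = -966*1/245 = -138/35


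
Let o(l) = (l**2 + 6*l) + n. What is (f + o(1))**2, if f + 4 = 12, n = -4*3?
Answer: 9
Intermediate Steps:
n = -12
f = 8 (f = -4 + 12 = 8)
o(l) = -12 + l**2 + 6*l (o(l) = (l**2 + 6*l) - 12 = -12 + l**2 + 6*l)
(f + o(1))**2 = (8 + (-12 + 1**2 + 6*1))**2 = (8 + (-12 + 1 + 6))**2 = (8 - 5)**2 = 3**2 = 9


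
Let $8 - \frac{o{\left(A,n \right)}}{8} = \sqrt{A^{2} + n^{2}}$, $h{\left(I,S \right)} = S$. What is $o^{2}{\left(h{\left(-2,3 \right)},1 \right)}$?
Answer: $4736 - 1024 \sqrt{10} \approx 1497.8$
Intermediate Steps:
$o{\left(A,n \right)} = 64 - 8 \sqrt{A^{2} + n^{2}}$
$o^{2}{\left(h{\left(-2,3 \right)},1 \right)} = \left(64 - 8 \sqrt{3^{2} + 1^{2}}\right)^{2} = \left(64 - 8 \sqrt{9 + 1}\right)^{2} = \left(64 - 8 \sqrt{10}\right)^{2}$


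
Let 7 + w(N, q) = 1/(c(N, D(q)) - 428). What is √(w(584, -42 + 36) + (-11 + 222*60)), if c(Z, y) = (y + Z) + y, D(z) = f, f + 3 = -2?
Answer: √283545578/146 ≈ 115.33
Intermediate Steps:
f = -5 (f = -3 - 2 = -5)
D(z) = -5
c(Z, y) = Z + 2*y (c(Z, y) = (Z + y) + y = Z + 2*y)
w(N, q) = -7 + 1/(-438 + N) (w(N, q) = -7 + 1/((N + 2*(-5)) - 428) = -7 + 1/((N - 10) - 428) = -7 + 1/((-10 + N) - 428) = -7 + 1/(-438 + N))
√(w(584, -42 + 36) + (-11 + 222*60)) = √((3067 - 7*584)/(-438 + 584) + (-11 + 222*60)) = √((3067 - 4088)/146 + (-11 + 13320)) = √((1/146)*(-1021) + 13309) = √(-1021/146 + 13309) = √(1942093/146) = √283545578/146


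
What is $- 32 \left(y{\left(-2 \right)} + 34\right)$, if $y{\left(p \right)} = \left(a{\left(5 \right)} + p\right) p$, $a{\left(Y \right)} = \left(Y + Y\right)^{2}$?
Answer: $5184$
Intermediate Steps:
$a{\left(Y \right)} = 4 Y^{2}$ ($a{\left(Y \right)} = \left(2 Y\right)^{2} = 4 Y^{2}$)
$y{\left(p \right)} = p \left(100 + p\right)$ ($y{\left(p \right)} = \left(4 \cdot 5^{2} + p\right) p = \left(4 \cdot 25 + p\right) p = \left(100 + p\right) p = p \left(100 + p\right)$)
$- 32 \left(y{\left(-2 \right)} + 34\right) = - 32 \left(- 2 \left(100 - 2\right) + 34\right) = - 32 \left(\left(-2\right) 98 + 34\right) = - 32 \left(-196 + 34\right) = \left(-32\right) \left(-162\right) = 5184$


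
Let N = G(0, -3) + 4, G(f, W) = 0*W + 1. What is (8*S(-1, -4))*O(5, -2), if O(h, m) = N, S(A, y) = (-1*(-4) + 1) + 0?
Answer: 200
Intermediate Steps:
G(f, W) = 1 (G(f, W) = 0 + 1 = 1)
S(A, y) = 5 (S(A, y) = (4 + 1) + 0 = 5 + 0 = 5)
N = 5 (N = 1 + 4 = 5)
O(h, m) = 5
(8*S(-1, -4))*O(5, -2) = (8*5)*5 = 40*5 = 200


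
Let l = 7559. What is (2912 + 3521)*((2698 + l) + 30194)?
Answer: 260221283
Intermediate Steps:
(2912 + 3521)*((2698 + l) + 30194) = (2912 + 3521)*((2698 + 7559) + 30194) = 6433*(10257 + 30194) = 6433*40451 = 260221283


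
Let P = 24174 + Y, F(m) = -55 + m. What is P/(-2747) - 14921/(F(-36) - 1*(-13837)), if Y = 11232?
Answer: -527678863/37760262 ≈ -13.974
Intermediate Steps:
P = 35406 (P = 24174 + 11232 = 35406)
P/(-2747) - 14921/(F(-36) - 1*(-13837)) = 35406/(-2747) - 14921/((-55 - 36) - 1*(-13837)) = 35406*(-1/2747) - 14921/(-91 + 13837) = -35406/2747 - 14921/13746 = -527678863/37760262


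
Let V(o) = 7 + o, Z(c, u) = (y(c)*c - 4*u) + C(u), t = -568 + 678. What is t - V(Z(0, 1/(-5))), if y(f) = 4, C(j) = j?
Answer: 512/5 ≈ 102.40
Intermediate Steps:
t = 110
Z(c, u) = -3*u + 4*c (Z(c, u) = (4*c - 4*u) + u = (-4*u + 4*c) + u = -3*u + 4*c)
t - V(Z(0, 1/(-5))) = 110 - (7 + (-3/(-5) + 4*0)) = 110 - (7 + (-3*(-1)/5 + 0)) = 110 - (7 + (-3*(-⅕) + 0)) = 110 - (7 + (⅗ + 0)) = 110 - (7 + ⅗) = 110 - 1*38/5 = 110 - 38/5 = 512/5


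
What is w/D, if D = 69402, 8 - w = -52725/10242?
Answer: 44887/236938428 ≈ 0.00018945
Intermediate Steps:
w = 44887/3414 (w = 8 - (-52725)/10242 = 8 - 1*(-17575/3414) = 8 + 17575/3414 = 44887/3414 ≈ 13.148)
w/D = (44887/3414)/69402 = (44887/3414)*(1/69402) = 44887/236938428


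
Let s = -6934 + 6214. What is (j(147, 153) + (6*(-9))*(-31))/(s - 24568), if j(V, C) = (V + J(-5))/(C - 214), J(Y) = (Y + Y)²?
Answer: -101867/1542568 ≈ -0.066037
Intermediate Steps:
s = -720
J(Y) = 4*Y² (J(Y) = (2*Y)² = 4*Y²)
j(V, C) = (100 + V)/(-214 + C) (j(V, C) = (V + 4*(-5)²)/(C - 214) = (V + 4*25)/(-214 + C) = (V + 100)/(-214 + C) = (100 + V)/(-214 + C))
(j(147, 153) + (6*(-9))*(-31))/(s - 24568) = ((100 + 147)/(-214 + 153) + (6*(-9))*(-31))/(-720 - 24568) = (247/(-61) - 54*(-31))/(-25288) = (-1/61*247 + 1674)*(-1/25288) = (-247/61 + 1674)*(-1/25288) = (101867/61)*(-1/25288) = -101867/1542568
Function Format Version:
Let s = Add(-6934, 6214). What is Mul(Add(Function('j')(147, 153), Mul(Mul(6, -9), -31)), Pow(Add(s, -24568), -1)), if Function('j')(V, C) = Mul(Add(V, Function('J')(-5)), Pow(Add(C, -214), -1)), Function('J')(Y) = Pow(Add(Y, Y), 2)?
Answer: Rational(-101867, 1542568) ≈ -0.066037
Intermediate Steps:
s = -720
Function('J')(Y) = Mul(4, Pow(Y, 2)) (Function('J')(Y) = Pow(Mul(2, Y), 2) = Mul(4, Pow(Y, 2)))
Function('j')(V, C) = Mul(Pow(Add(-214, C), -1), Add(100, V)) (Function('j')(V, C) = Mul(Add(V, Mul(4, Pow(-5, 2))), Pow(Add(C, -214), -1)) = Mul(Add(V, Mul(4, 25)), Pow(Add(-214, C), -1)) = Mul(Add(V, 100), Pow(Add(-214, C), -1)) = Mul(Add(100, V), Pow(Add(-214, C), -1)) = Mul(Pow(Add(-214, C), -1), Add(100, V)))
Mul(Add(Function('j')(147, 153), Mul(Mul(6, -9), -31)), Pow(Add(s, -24568), -1)) = Mul(Add(Mul(Pow(Add(-214, 153), -1), Add(100, 147)), Mul(Mul(6, -9), -31)), Pow(Add(-720, -24568), -1)) = Mul(Add(Mul(Pow(-61, -1), 247), Mul(-54, -31)), Pow(-25288, -1)) = Mul(Add(Mul(Rational(-1, 61), 247), 1674), Rational(-1, 25288)) = Mul(Add(Rational(-247, 61), 1674), Rational(-1, 25288)) = Mul(Rational(101867, 61), Rational(-1, 25288)) = Rational(-101867, 1542568)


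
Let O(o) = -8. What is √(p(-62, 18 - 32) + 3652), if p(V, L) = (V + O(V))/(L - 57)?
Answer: 9*√227342/71 ≈ 60.440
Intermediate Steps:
p(V, L) = (-8 + V)/(-57 + L) (p(V, L) = (V - 8)/(L - 57) = (-8 + V)/(-57 + L))
√(p(-62, 18 - 32) + 3652) = √((-8 - 62)/(-57 + (18 - 32)) + 3652) = √(-70/(-57 - 14) + 3652) = √(-70/(-71) + 3652) = √(-1/71*(-70) + 3652) = √(70/71 + 3652) = √(259362/71) = 9*√227342/71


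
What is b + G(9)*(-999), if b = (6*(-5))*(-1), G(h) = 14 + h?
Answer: -22947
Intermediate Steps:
b = 30 (b = -30*(-1) = 30)
b + G(9)*(-999) = 30 + (14 + 9)*(-999) = 30 + 23*(-999) = 30 - 22977 = -22947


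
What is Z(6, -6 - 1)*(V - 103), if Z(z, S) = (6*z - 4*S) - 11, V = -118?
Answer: -11713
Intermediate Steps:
Z(z, S) = -11 - 4*S + 6*z (Z(z, S) = (-4*S + 6*z) - 11 = -11 - 4*S + 6*z)
Z(6, -6 - 1)*(V - 103) = (-11 - 4*(-6 - 1) + 6*6)*(-118 - 103) = (-11 - 4*(-7) + 36)*(-221) = (-11 + 28 + 36)*(-221) = 53*(-221) = -11713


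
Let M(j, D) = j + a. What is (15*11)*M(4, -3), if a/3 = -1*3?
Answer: -825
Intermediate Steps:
a = -9 (a = 3*(-1*3) = 3*(-3) = -9)
M(j, D) = -9 + j (M(j, D) = j - 9 = -9 + j)
(15*11)*M(4, -3) = (15*11)*(-9 + 4) = 165*(-5) = -825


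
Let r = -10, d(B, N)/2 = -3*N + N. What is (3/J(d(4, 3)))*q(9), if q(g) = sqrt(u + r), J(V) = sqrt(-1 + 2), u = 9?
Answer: 3*I ≈ 3.0*I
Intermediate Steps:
d(B, N) = -4*N (d(B, N) = 2*(-3*N + N) = 2*(-2*N) = -4*N)
J(V) = 1 (J(V) = sqrt(1) = 1)
q(g) = I (q(g) = sqrt(9 - 10) = sqrt(-1) = I)
(3/J(d(4, 3)))*q(9) = (3/1)*I = (1*3)*I = 3*I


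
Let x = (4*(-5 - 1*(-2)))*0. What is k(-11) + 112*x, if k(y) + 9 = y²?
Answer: 112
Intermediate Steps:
x = 0 (x = (4*(-5 + 2))*0 = (4*(-3))*0 = -12*0 = 0)
k(y) = -9 + y²
k(-11) + 112*x = (-9 + (-11)²) + 112*0 = (-9 + 121) + 0 = 112 + 0 = 112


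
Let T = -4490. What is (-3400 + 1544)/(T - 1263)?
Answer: 1856/5753 ≈ 0.32261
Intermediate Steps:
(-3400 + 1544)/(T - 1263) = (-3400 + 1544)/(-4490 - 1263) = -1856/(-5753) = -1856*(-1/5753) = 1856/5753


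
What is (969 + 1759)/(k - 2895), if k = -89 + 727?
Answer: -2728/2257 ≈ -1.2087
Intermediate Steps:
k = 638
(969 + 1759)/(k - 2895) = (969 + 1759)/(638 - 2895) = 2728/(-2257) = 2728*(-1/2257) = -2728/2257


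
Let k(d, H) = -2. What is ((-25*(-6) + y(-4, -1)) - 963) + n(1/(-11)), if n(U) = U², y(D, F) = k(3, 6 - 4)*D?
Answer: -97404/121 ≈ -804.99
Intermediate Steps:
y(D, F) = -2*D
((-25*(-6) + y(-4, -1)) - 963) + n(1/(-11)) = ((-25*(-6) - 2*(-4)) - 963) + (1/(-11))² = ((150 + 8) - 963) + (-1/11)² = (158 - 963) + 1/121 = -805 + 1/121 = -97404/121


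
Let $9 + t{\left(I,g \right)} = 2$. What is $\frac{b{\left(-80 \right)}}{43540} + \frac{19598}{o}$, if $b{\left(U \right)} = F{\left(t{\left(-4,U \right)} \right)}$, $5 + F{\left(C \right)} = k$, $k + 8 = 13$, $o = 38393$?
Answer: $\frac{19598}{38393} \approx 0.51046$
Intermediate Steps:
$t{\left(I,g \right)} = -7$ ($t{\left(I,g \right)} = -9 + 2 = -7$)
$k = 5$ ($k = -8 + 13 = 5$)
$F{\left(C \right)} = 0$ ($F{\left(C \right)} = -5 + 5 = 0$)
$b{\left(U \right)} = 0$
$\frac{b{\left(-80 \right)}}{43540} + \frac{19598}{o} = \frac{0}{43540} + \frac{19598}{38393} = 0 \cdot \frac{1}{43540} + 19598 \cdot \frac{1}{38393} = 0 + \frac{19598}{38393} = \frac{19598}{38393}$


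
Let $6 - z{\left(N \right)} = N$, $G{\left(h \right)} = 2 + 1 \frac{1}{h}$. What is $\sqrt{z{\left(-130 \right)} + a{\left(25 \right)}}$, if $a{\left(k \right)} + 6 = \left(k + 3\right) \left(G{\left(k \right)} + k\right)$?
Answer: $\frac{\sqrt{22178}}{5} \approx 29.785$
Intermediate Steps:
$G{\left(h \right)} = 2 + \frac{1}{h}$
$z{\left(N \right)} = 6 - N$
$a{\left(k \right)} = -6 + \left(3 + k\right) \left(2 + k + \frac{1}{k}\right)$ ($a{\left(k \right)} = -6 + \left(k + 3\right) \left(\left(2 + \frac{1}{k}\right) + k\right) = -6 + \left(3 + k\right) \left(2 + k + \frac{1}{k}\right)$)
$\sqrt{z{\left(-130 \right)} + a{\left(25 \right)}} = \sqrt{\left(6 - -130\right) + \left(1 + 25^{2} + \frac{3}{25} + 5 \cdot 25\right)} = \sqrt{\left(6 + 130\right) + \left(1 + 625 + 3 \cdot \frac{1}{25} + 125\right)} = \sqrt{136 + \left(1 + 625 + \frac{3}{25} + 125\right)} = \sqrt{136 + \frac{18778}{25}} = \sqrt{\frac{22178}{25}} = \frac{\sqrt{22178}}{5}$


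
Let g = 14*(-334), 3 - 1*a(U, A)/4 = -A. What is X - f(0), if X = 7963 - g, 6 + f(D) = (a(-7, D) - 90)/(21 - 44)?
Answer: 290757/23 ≈ 12642.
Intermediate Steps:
a(U, A) = 12 + 4*A (a(U, A) = 12 - (-4)*A = 12 + 4*A)
g = -4676
f(D) = -60/23 - 4*D/23 (f(D) = -6 + ((12 + 4*D) - 90)/(21 - 44) = -6 + (-78 + 4*D)/(-23) = -6 + (-78 + 4*D)*(-1/23) = -6 + (78/23 - 4*D/23) = -60/23 - 4*D/23)
X = 12639 (X = 7963 - 1*(-4676) = 7963 + 4676 = 12639)
X - f(0) = 12639 - (-60/23 - 4/23*0) = 12639 - (-60/23 + 0) = 12639 - 1*(-60/23) = 12639 + 60/23 = 290757/23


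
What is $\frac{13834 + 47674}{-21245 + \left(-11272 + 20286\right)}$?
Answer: $- \frac{61508}{12231} \approx -5.0289$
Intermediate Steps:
$\frac{13834 + 47674}{-21245 + \left(-11272 + 20286\right)} = \frac{61508}{-21245 + 9014} = \frac{61508}{-12231} = 61508 \left(- \frac{1}{12231}\right) = - \frac{61508}{12231}$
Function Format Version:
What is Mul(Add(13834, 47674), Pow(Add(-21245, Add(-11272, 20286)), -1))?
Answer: Rational(-61508, 12231) ≈ -5.0289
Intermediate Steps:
Mul(Add(13834, 47674), Pow(Add(-21245, Add(-11272, 20286)), -1)) = Mul(61508, Pow(Add(-21245, 9014), -1)) = Mul(61508, Pow(-12231, -1)) = Mul(61508, Rational(-1, 12231)) = Rational(-61508, 12231)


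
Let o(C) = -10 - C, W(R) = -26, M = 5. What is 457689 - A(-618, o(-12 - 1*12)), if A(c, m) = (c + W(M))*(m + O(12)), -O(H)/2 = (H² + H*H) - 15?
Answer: 115081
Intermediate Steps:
O(H) = 30 - 4*H² (O(H) = -2*((H² + H*H) - 15) = -2*((H² + H²) - 15) = -2*(2*H² - 15) = -2*(-15 + 2*H²) = 30 - 4*H²)
A(c, m) = (-546 + m)*(-26 + c) (A(c, m) = (c - 26)*(m + (30 - 4*12²)) = (-26 + c)*(m + (30 - 4*144)) = (-26 + c)*(m + (30 - 576)) = (-26 + c)*(m - 546) = (-26 + c)*(-546 + m) = (-546 + m)*(-26 + c))
457689 - A(-618, o(-12 - 1*12)) = 457689 - (14196 - 546*(-618) - 26*(-10 - (-12 - 1*12)) - 618*(-10 - (-12 - 1*12))) = 457689 - (14196 + 337428 - 26*(-10 - (-12 - 12)) - 618*(-10 - (-12 - 12))) = 457689 - (14196 + 337428 - 26*(-10 - 1*(-24)) - 618*(-10 - 1*(-24))) = 457689 - (14196 + 337428 - 26*(-10 + 24) - 618*(-10 + 24)) = 457689 - (14196 + 337428 - 26*14 - 618*14) = 457689 - (14196 + 337428 - 364 - 8652) = 457689 - 1*342608 = 457689 - 342608 = 115081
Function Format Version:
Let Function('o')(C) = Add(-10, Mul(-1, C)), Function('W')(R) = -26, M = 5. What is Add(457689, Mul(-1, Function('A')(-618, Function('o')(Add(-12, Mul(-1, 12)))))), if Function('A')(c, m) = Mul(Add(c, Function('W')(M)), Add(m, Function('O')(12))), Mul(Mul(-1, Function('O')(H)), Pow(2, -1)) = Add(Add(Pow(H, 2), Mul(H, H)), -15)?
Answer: 115081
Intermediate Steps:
Function('O')(H) = Add(30, Mul(-4, Pow(H, 2))) (Function('O')(H) = Mul(-2, Add(Add(Pow(H, 2), Mul(H, H)), -15)) = Mul(-2, Add(Add(Pow(H, 2), Pow(H, 2)), -15)) = Mul(-2, Add(Mul(2, Pow(H, 2)), -15)) = Mul(-2, Add(-15, Mul(2, Pow(H, 2)))) = Add(30, Mul(-4, Pow(H, 2))))
Function('A')(c, m) = Mul(Add(-546, m), Add(-26, c)) (Function('A')(c, m) = Mul(Add(c, -26), Add(m, Add(30, Mul(-4, Pow(12, 2))))) = Mul(Add(-26, c), Add(m, Add(30, Mul(-4, 144)))) = Mul(Add(-26, c), Add(m, Add(30, -576))) = Mul(Add(-26, c), Add(m, -546)) = Mul(Add(-26, c), Add(-546, m)) = Mul(Add(-546, m), Add(-26, c)))
Add(457689, Mul(-1, Function('A')(-618, Function('o')(Add(-12, Mul(-1, 12)))))) = Add(457689, Mul(-1, Add(14196, Mul(-546, -618), Mul(-26, Add(-10, Mul(-1, Add(-12, Mul(-1, 12))))), Mul(-618, Add(-10, Mul(-1, Add(-12, Mul(-1, 12)))))))) = Add(457689, Mul(-1, Add(14196, 337428, Mul(-26, Add(-10, Mul(-1, Add(-12, -12)))), Mul(-618, Add(-10, Mul(-1, Add(-12, -12))))))) = Add(457689, Mul(-1, Add(14196, 337428, Mul(-26, Add(-10, Mul(-1, -24))), Mul(-618, Add(-10, Mul(-1, -24)))))) = Add(457689, Mul(-1, Add(14196, 337428, Mul(-26, Add(-10, 24)), Mul(-618, Add(-10, 24))))) = Add(457689, Mul(-1, Add(14196, 337428, Mul(-26, 14), Mul(-618, 14)))) = Add(457689, Mul(-1, Add(14196, 337428, -364, -8652))) = Add(457689, Mul(-1, 342608)) = Add(457689, -342608) = 115081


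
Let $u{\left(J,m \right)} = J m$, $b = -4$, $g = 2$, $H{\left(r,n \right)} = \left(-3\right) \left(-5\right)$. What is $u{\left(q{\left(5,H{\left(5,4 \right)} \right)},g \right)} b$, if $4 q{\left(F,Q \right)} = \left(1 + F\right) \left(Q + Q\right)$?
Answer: $-360$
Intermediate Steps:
$H{\left(r,n \right)} = 15$
$q{\left(F,Q \right)} = \frac{Q \left(1 + F\right)}{2}$ ($q{\left(F,Q \right)} = \frac{\left(1 + F\right) \left(Q + Q\right)}{4} = \frac{\left(1 + F\right) 2 Q}{4} = \frac{2 Q \left(1 + F\right)}{4} = \frac{Q \left(1 + F\right)}{2}$)
$u{\left(q{\left(5,H{\left(5,4 \right)} \right)},g \right)} b = \frac{1}{2} \cdot 15 \left(1 + 5\right) 2 \left(-4\right) = \frac{1}{2} \cdot 15 \cdot 6 \cdot 2 \left(-4\right) = 45 \cdot 2 \left(-4\right) = 90 \left(-4\right) = -360$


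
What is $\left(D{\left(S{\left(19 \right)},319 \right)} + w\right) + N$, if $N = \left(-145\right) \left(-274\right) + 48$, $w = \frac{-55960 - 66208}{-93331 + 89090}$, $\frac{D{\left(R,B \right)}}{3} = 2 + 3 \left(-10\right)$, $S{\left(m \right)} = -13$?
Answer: $\frac{168464422}{4241} \approx 39723.0$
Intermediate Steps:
$D{\left(R,B \right)} = -84$ ($D{\left(R,B \right)} = 3 \left(2 + 3 \left(-10\right)\right) = 3 \left(2 - 30\right) = 3 \left(-28\right) = -84$)
$w = \frac{122168}{4241}$ ($w = - \frac{122168}{-4241} = \left(-122168\right) \left(- \frac{1}{4241}\right) = \frac{122168}{4241} \approx 28.806$)
$N = 39778$ ($N = 39730 + 48 = 39778$)
$\left(D{\left(S{\left(19 \right)},319 \right)} + w\right) + N = \left(-84 + \frac{122168}{4241}\right) + 39778 = - \frac{234076}{4241} + 39778 = \frac{168464422}{4241}$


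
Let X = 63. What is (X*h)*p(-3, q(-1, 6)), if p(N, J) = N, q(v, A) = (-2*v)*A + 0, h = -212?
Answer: 40068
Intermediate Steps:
q(v, A) = -2*A*v (q(v, A) = -2*A*v + 0 = -2*A*v)
(X*h)*p(-3, q(-1, 6)) = (63*(-212))*(-3) = -13356*(-3) = 40068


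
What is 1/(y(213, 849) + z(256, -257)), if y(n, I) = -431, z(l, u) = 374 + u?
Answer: -1/314 ≈ -0.0031847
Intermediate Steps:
1/(y(213, 849) + z(256, -257)) = 1/(-431 + (374 - 257)) = 1/(-431 + 117) = 1/(-314) = -1/314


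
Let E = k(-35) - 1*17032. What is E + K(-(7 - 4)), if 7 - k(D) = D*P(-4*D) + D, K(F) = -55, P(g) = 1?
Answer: -17010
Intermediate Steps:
k(D) = 7 - 2*D (k(D) = 7 - (D*1 + D) = 7 - (D + D) = 7 - 2*D)
E = -16955 (E = (7 - 2*(-35)) - 1*17032 = (7 + 70) - 17032 = 77 - 17032 = -16955)
E + K(-(7 - 4)) = -16955 - 55 = -17010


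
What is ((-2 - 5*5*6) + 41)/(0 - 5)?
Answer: 111/5 ≈ 22.200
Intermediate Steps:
((-2 - 5*5*6) + 41)/(0 - 5) = ((-2 - 25*6) + 41)/(-5) = -((-2 - 150) + 41)/5 = -(-152 + 41)/5 = -⅕*(-111) = 111/5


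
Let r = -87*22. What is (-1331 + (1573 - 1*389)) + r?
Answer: -2061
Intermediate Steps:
r = -1914
(-1331 + (1573 - 1*389)) + r = (-1331 + (1573 - 1*389)) - 1914 = (-1331 + (1573 - 389)) - 1914 = (-1331 + 1184) - 1914 = -147 - 1914 = -2061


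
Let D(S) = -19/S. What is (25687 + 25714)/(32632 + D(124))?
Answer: 6373724/4046349 ≈ 1.5752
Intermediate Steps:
(25687 + 25714)/(32632 + D(124)) = (25687 + 25714)/(32632 - 19/124) = 51401/(32632 - 19*1/124) = 51401/(32632 - 19/124) = 51401/(4046349/124) = 51401*(124/4046349) = 6373724/4046349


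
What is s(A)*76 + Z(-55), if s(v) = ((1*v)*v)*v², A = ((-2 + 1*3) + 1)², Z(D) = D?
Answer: 19401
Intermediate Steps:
A = 4 (A = ((-2 + 3) + 1)² = (1 + 1)² = 2² = 4)
s(v) = v⁴ (s(v) = (v*v)*v² = v²*v² = v⁴)
s(A)*76 + Z(-55) = 4⁴*76 - 55 = 256*76 - 55 = 19456 - 55 = 19401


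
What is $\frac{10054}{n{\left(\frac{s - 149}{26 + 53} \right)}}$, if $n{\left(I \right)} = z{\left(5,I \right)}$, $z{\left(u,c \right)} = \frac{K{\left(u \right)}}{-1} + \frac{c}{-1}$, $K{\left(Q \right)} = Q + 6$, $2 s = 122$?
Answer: $- \frac{72206}{71} \approx -1017.0$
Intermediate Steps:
$s = 61$ ($s = \frac{1}{2} \cdot 122 = 61$)
$K{\left(Q \right)} = 6 + Q$
$z{\left(u,c \right)} = -6 - c - u$ ($z{\left(u,c \right)} = \frac{6 + u}{-1} + \frac{c}{-1} = \left(6 + u\right) \left(-1\right) + c \left(-1\right) = \left(-6 - u\right) - c = -6 - c - u$)
$n{\left(I \right)} = -11 - I$ ($n{\left(I \right)} = -6 - I - 5 = -11 - I$)
$\frac{10054}{n{\left(\frac{s - 149}{26 + 53} \right)}} = \frac{10054}{-11 - \frac{61 - 149}{26 + 53}} = \frac{10054}{-11 - - \frac{88}{79}} = \frac{10054}{-11 + \frac{88}{79}} = \frac{10054}{- \frac{781}{79}} = 10054 \left(- \frac{79}{781}\right) = - \frac{72206}{71}$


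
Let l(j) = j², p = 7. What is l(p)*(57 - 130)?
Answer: -3577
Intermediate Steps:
l(p)*(57 - 130) = 7²*(57 - 130) = 49*(-73) = -3577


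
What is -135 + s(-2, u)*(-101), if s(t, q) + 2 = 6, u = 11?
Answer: -539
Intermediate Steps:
s(t, q) = 4 (s(t, q) = -2 + 6 = 4)
-135 + s(-2, u)*(-101) = -135 + 4*(-101) = -135 - 404 = -539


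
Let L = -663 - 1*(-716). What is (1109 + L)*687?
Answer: 798294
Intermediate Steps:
L = 53 (L = -663 + 716 = 53)
(1109 + L)*687 = (1109 + 53)*687 = 1162*687 = 798294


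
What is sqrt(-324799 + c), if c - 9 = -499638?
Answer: 2*I*sqrt(206107) ≈ 907.98*I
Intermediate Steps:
c = -499629 (c = 9 - 499638 = -499629)
sqrt(-324799 + c) = sqrt(-324799 - 499629) = sqrt(-824428) = 2*I*sqrt(206107)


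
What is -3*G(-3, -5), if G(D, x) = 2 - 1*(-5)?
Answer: -21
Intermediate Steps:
G(D, x) = 7 (G(D, x) = 2 + 5 = 7)
-3*G(-3, -5) = -3*7 = -21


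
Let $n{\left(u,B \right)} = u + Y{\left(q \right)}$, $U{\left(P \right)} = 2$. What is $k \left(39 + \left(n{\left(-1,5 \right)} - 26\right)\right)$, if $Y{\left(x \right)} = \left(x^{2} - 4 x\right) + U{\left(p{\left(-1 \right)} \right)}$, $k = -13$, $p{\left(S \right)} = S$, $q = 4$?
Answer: $-182$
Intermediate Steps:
$Y{\left(x \right)} = 2 + x^{2} - 4 x$ ($Y{\left(x \right)} = \left(x^{2} - 4 x\right) + 2 = 2 + x^{2} - 4 x$)
$n{\left(u,B \right)} = 2 + u$ ($n{\left(u,B \right)} = u + \left(2 + 4^{2} - 16\right) = u + \left(2 + 16 - 16\right) = u + 2 = 2 + u$)
$k \left(39 + \left(n{\left(-1,5 \right)} - 26\right)\right) = - 13 \left(39 + \left(\left(2 - 1\right) - 26\right)\right) = - 13 \left(39 + \left(1 - 26\right)\right) = - 13 \left(39 - 25\right) = \left(-13\right) 14 = -182$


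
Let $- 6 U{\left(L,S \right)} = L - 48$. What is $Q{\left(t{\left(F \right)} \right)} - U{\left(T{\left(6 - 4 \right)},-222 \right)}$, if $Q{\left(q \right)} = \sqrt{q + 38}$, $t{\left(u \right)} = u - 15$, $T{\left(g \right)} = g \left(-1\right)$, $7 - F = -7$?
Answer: $- \frac{25}{3} + \sqrt{37} \approx -2.2506$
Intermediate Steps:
$F = 14$ ($F = 7 - -7 = 7 + 7 = 14$)
$T{\left(g \right)} = - g$
$U{\left(L,S \right)} = 8 - \frac{L}{6}$ ($U{\left(L,S \right)} = - \frac{L - 48}{6} = - \frac{-48 + L}{6} = 8 - \frac{L}{6}$)
$t{\left(u \right)} = -15 + u$ ($t{\left(u \right)} = u - 15 = -15 + u$)
$Q{\left(q \right)} = \sqrt{38 + q}$
$Q{\left(t{\left(F \right)} \right)} - U{\left(T{\left(6 - 4 \right)},-222 \right)} = \sqrt{38 + \left(-15 + 14\right)} - \left(8 - \frac{\left(-1\right) \left(6 - 4\right)}{6}\right) = \sqrt{38 - 1} - \left(8 - \frac{\left(-1\right) 2}{6}\right) = \sqrt{37} - \left(8 - - \frac{1}{3}\right) = \sqrt{37} - \left(8 + \frac{1}{3}\right) = \sqrt{37} - \frac{25}{3} = - \frac{25}{3} + \sqrt{37}$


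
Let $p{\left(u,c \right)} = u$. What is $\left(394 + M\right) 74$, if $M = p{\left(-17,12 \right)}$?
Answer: $27898$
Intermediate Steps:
$M = -17$
$\left(394 + M\right) 74 = \left(394 - 17\right) 74 = 377 \cdot 74 = 27898$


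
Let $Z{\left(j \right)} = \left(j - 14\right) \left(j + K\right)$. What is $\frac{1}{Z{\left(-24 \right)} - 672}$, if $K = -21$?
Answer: $\frac{1}{1038} \approx 0.00096339$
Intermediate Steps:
$Z{\left(j \right)} = \left(-21 + j\right) \left(-14 + j\right)$ ($Z{\left(j \right)} = \left(j - 14\right) \left(j - 21\right) = \left(-14 + j\right) \left(-21 + j\right) = \left(-21 + j\right) \left(-14 + j\right)$)
$\frac{1}{Z{\left(-24 \right)} - 672} = \frac{1}{\left(294 + \left(-24\right)^{2} - -840\right) - 672} = \frac{1}{\left(294 + 576 + 840\right) - 672} = \frac{1}{1710 - 672} = \frac{1}{1038}$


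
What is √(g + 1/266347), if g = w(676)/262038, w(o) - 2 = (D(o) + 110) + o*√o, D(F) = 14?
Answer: 2*√20567731053998345847/34896517593 ≈ 0.25992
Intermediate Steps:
w(o) = 126 + o^(3/2) (w(o) = 2 + ((14 + 110) + o*√o) = 2 + (124 + o^(3/2)) = 126 + o^(3/2))
g = 8851/131019 (g = (126 + 676^(3/2))/262038 = (126 + 17576)*(1/262038) = 17702*(1/262038) = 8851/131019 ≈ 0.067555)
√(g + 1/266347) = √(8851/131019 + 1/266347) = √(2357568316/34896517593) = 2*√20567731053998345847/34896517593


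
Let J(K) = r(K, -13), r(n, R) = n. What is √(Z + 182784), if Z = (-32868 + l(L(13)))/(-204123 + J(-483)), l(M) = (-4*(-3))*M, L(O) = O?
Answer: 2*√656036157439/3789 ≈ 427.53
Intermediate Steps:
J(K) = K
l(M) = 12*M
Z = 5452/34101 (Z = (-32868 + 12*13)/(-204123 - 483) = (-32868 + 156)/(-204606) = -32712*(-1/204606) = 5452/34101 ≈ 0.15988)
√(Z + 182784) = √(5452/34101 + 182784) = √(6233122636/34101) = 2*√656036157439/3789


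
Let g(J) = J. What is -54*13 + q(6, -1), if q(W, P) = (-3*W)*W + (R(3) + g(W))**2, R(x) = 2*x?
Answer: -666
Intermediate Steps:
q(W, P) = (6 + W)**2 - 3*W**2 (q(W, P) = (-3*W)*W + (2*3 + W)**2 = -3*W**2 + (6 + W)**2 = (6 + W)**2 - 3*W**2)
-54*13 + q(6, -1) = -54*13 + ((6 + 6)**2 - 3*6**2) = -702 + (12**2 - 3*36) = -702 + (144 - 108) = -702 + 36 = -666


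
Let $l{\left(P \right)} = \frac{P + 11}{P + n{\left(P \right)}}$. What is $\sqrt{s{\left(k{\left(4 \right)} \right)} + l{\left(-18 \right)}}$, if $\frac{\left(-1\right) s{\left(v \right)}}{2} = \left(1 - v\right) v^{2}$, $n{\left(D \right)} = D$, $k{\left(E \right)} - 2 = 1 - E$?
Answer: $\frac{i \sqrt{137}}{6} \approx 1.9508 i$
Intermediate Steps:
$k{\left(E \right)} = 3 - E$ ($k{\left(E \right)} = 2 - \left(-1 + E\right) = 3 - E$)
$s{\left(v \right)} = - 2 v^{2} \left(1 - v\right)$ ($s{\left(v \right)} = - 2 \left(1 - v\right) v^{2} = - 2 v^{2} \left(1 - v\right)$)
$l{\left(P \right)} = \frac{11 + P}{2 P}$ ($l{\left(P \right)} = \frac{P + 11}{P + P} = \frac{11 + P}{2 P}$)
$\sqrt{s{\left(k{\left(4 \right)} \right)} + l{\left(-18 \right)}} = \sqrt{2 \left(3 - 4\right)^{2} \left(-1 + \left(3 - 4\right)\right) + \frac{11 - 18}{2 \left(-18\right)}} = \sqrt{2 \left(3 - 4\right)^{2} \left(-1 + \left(3 - 4\right)\right) + \frac{1}{2} \left(- \frac{1}{18}\right) \left(-7\right)} = \sqrt{2 \left(-1\right)^{2} \left(-1 - 1\right) + \frac{7}{36}} = \sqrt{2 \cdot 1 \left(-2\right) + \frac{7}{36}} = \sqrt{-4 + \frac{7}{36}} = \sqrt{- \frac{137}{36}} = \frac{i \sqrt{137}}{6}$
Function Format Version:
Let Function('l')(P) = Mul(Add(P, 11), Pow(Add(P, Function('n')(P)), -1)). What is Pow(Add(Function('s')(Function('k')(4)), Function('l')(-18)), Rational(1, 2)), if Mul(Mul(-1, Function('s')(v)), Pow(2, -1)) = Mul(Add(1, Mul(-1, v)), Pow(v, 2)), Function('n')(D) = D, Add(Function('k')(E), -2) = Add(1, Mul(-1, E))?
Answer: Mul(Rational(1, 6), I, Pow(137, Rational(1, 2))) ≈ Mul(1.9508, I)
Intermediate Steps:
Function('k')(E) = Add(3, Mul(-1, E)) (Function('k')(E) = Add(2, Add(1, Mul(-1, E))) = Add(3, Mul(-1, E)))
Function('s')(v) = Mul(-2, Pow(v, 2), Add(1, Mul(-1, v))) (Function('s')(v) = Mul(-2, Mul(Add(1, Mul(-1, v)), Pow(v, 2))) = Mul(-2, Mul(Pow(v, 2), Add(1, Mul(-1, v)))) = Mul(-2, Pow(v, 2), Add(1, Mul(-1, v))))
Function('l')(P) = Mul(Rational(1, 2), Pow(P, -1), Add(11, P)) (Function('l')(P) = Mul(Add(P, 11), Pow(Add(P, P), -1)) = Mul(Add(11, P), Pow(Mul(2, P), -1)) = Mul(Add(11, P), Mul(Rational(1, 2), Pow(P, -1))) = Mul(Rational(1, 2), Pow(P, -1), Add(11, P)))
Pow(Add(Function('s')(Function('k')(4)), Function('l')(-18)), Rational(1, 2)) = Pow(Add(Mul(2, Pow(Add(3, Mul(-1, 4)), 2), Add(-1, Add(3, Mul(-1, 4)))), Mul(Rational(1, 2), Pow(-18, -1), Add(11, -18))), Rational(1, 2)) = Pow(Add(Mul(2, Pow(Add(3, -4), 2), Add(-1, Add(3, -4))), Mul(Rational(1, 2), Rational(-1, 18), -7)), Rational(1, 2)) = Pow(Add(Mul(2, Pow(-1, 2), Add(-1, -1)), Rational(7, 36)), Rational(1, 2)) = Pow(Add(Mul(2, 1, -2), Rational(7, 36)), Rational(1, 2)) = Pow(Add(-4, Rational(7, 36)), Rational(1, 2)) = Pow(Rational(-137, 36), Rational(1, 2)) = Mul(Rational(1, 6), I, Pow(137, Rational(1, 2)))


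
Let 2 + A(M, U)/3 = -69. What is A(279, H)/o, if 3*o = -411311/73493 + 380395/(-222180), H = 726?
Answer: 298114947396/3409755649 ≈ 87.430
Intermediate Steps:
A(M, U) = -213 (A(M, U) = -6 + 3*(-69) = -6 - 207 = -213)
o = -3409755649/1399600692 (o = (-411311/73493 + 380395/(-222180))/3 = (-411311*1/73493 + 380395*(-1/222180))/3 = (-411311/73493 - 76079/44436)/3 = (⅓)*(-3409755649/466533564) = -3409755649/1399600692 ≈ -2.4362)
A(279, H)/o = -213/(-3409755649/1399600692) = -213*(-1399600692/3409755649) = 298114947396/3409755649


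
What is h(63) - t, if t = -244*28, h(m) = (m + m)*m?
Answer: 14770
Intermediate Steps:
h(m) = 2*m**2 (h(m) = (2*m)*m = 2*m**2)
t = -6832
h(63) - t = 2*63**2 - 1*(-6832) = 2*3969 + 6832 = 7938 + 6832 = 14770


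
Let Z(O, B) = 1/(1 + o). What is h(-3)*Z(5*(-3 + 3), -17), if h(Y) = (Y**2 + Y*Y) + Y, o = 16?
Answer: 15/17 ≈ 0.88235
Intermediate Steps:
Z(O, B) = 1/17 (Z(O, B) = 1/(1 + 16) = 1/17)
h(Y) = Y + 2*Y**2 (h(Y) = (Y**2 + Y**2) + Y = 2*Y**2 + Y = Y + 2*Y**2)
h(-3)*Z(5*(-3 + 3), -17) = -3*(1 + 2*(-3))*(1/17) = -3*(1 - 6)*(1/17) = -3*(-5)*(1/17) = 15*(1/17) = 15/17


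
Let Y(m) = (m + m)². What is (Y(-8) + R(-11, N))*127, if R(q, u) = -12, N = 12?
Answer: 30988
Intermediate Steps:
Y(m) = 4*m² (Y(m) = (2*m)² = 4*m²)
(Y(-8) + R(-11, N))*127 = (4*(-8)² - 12)*127 = (4*64 - 12)*127 = (256 - 12)*127 = 244*127 = 30988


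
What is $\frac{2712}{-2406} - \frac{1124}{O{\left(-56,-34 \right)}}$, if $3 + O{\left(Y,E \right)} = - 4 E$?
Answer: $- \frac{510840}{53333} \approx -9.5783$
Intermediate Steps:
$O{\left(Y,E \right)} = -3 - 4 E$
$\frac{2712}{-2406} - \frac{1124}{O{\left(-56,-34 \right)}} = \frac{2712}{-2406} - \frac{1124}{-3 - -136} = 2712 \left(- \frac{1}{2406}\right) - \frac{1124}{-3 + 136} = - \frac{452}{401} - \frac{1124}{133} = - \frac{510840}{53333}$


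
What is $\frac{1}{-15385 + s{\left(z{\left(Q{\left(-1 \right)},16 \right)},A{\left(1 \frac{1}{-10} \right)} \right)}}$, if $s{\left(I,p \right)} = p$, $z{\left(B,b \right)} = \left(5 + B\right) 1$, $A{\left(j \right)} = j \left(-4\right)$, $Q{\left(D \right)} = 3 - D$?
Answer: $- \frac{5}{76923} \approx -6.5 \cdot 10^{-5}$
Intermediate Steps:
$A{\left(j \right)} = - 4 j$
$z{\left(B,b \right)} = 5 + B$
$\frac{1}{-15385 + s{\left(z{\left(Q{\left(-1 \right)},16 \right)},A{\left(1 \frac{1}{-10} \right)} \right)}} = \frac{1}{-15385 - 4 \cdot 1 \frac{1}{-10}} = \frac{1}{-15385 - 4 \cdot 1 \left(- \frac{1}{10}\right)} = \frac{1}{-15385 - - \frac{2}{5}} = \frac{1}{-15385 + \frac{2}{5}} = \frac{1}{- \frac{76923}{5}} = - \frac{5}{76923}$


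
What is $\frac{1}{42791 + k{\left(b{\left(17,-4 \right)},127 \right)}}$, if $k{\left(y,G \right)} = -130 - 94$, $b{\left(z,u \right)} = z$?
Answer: $\frac{1}{42567} \approx 2.3492 \cdot 10^{-5}$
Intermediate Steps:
$k{\left(y,G \right)} = -224$
$\frac{1}{42791 + k{\left(b{\left(17,-4 \right)},127 \right)}} = \frac{1}{42791 - 224} = \frac{1}{42567}$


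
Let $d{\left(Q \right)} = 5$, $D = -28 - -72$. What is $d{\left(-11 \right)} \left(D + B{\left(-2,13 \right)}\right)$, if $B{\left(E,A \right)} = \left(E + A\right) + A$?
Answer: $340$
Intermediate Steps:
$D = 44$ ($D = -28 + 72 = 44$)
$B{\left(E,A \right)} = E + 2 A$ ($B{\left(E,A \right)} = \left(A + E\right) + A = E + 2 A$)
$d{\left(-11 \right)} \left(D + B{\left(-2,13 \right)}\right) = 5 \left(44 + \left(-2 + 2 \cdot 13\right)\right) = 5 \left(44 + \left(-2 + 26\right)\right) = 5 \left(44 + 24\right) = 5 \cdot 68 = 340$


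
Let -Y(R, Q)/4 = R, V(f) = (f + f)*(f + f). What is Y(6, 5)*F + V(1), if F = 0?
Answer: 4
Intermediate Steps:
V(f) = 4*f**2 (V(f) = (2*f)*(2*f) = 4*f**2)
Y(R, Q) = -4*R
Y(6, 5)*F + V(1) = -4*6*0 + 4*1**2 = -24*0 + 4*1 = 0 + 4 = 4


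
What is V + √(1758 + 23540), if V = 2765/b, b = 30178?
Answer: 35/382 + √25298 ≈ 159.15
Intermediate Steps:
V = 35/382 (V = 2765/30178 = 2765*(1/30178) = 35/382 ≈ 0.091623)
V + √(1758 + 23540) = 35/382 + √(1758 + 23540) = 35/382 + √25298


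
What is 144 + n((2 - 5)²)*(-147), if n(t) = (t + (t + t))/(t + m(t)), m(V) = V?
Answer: -153/2 ≈ -76.500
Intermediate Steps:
n(t) = 3/2 (n(t) = (t + (t + t))/(t + t) = (t + 2*t)/((2*t)) = (3*t)*(1/(2*t)) = 3/2)
144 + n((2 - 5)²)*(-147) = 144 + (3/2)*(-147) = 144 - 441/2 = -153/2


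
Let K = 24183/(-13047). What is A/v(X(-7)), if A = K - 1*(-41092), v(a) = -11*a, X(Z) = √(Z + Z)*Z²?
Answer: 25528721*I*√14/4688222 ≈ 20.374*I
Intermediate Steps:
K = -8061/4349 (K = 24183*(-1/13047) = -8061/4349 ≈ -1.8535)
X(Z) = √2*Z^(5/2) (X(Z) = √(2*Z)*Z² = (√2*√Z)*Z² = √2*Z^(5/2))
A = 178701047/4349 (A = -8061/4349 - 1*(-41092) = -8061/4349 + 41092 = 178701047/4349 ≈ 41090.)
A/v(X(-7)) = 178701047/(4349*((-11*√2*(-7)^(5/2)))) = 178701047/(4349*((-11*√2*49*I*√7))) = 178701047/(4349*((-539*I*√14))) = 178701047*(I*√14/7546)/4349 = 25528721*I*√14/4688222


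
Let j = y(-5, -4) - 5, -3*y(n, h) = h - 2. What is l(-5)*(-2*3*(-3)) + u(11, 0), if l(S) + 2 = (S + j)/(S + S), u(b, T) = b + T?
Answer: -53/5 ≈ -10.600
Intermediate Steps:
y(n, h) = 2/3 - h/3 (y(n, h) = -(h - 2)/3 = -(-2 + h)/3 = 2/3 - h/3)
j = -3 (j = (2/3 - 1/3*(-4)) - 5 = (2/3 + 4/3) - 5 = 2 - 5 = -3)
u(b, T) = T + b
l(S) = -2 + (-3 + S)/(2*S) (l(S) = -2 + (S - 3)/(S + S) = -2 + (-3 + S)/((2*S)) = -2 + (-3 + S)*(1/(2*S)) = -2 + (-3 + S)/(2*S))
l(-5)*(-2*3*(-3)) + u(11, 0) = ((3/2)*(-1 - 1*(-5))/(-5))*(-2*3*(-3)) + (0 + 11) = ((3/2)*(-1/5)*(-1 + 5))*(-6*(-3)) + 11 = ((3/2)*(-1/5)*4)*18 + 11 = -6/5*18 + 11 = -108/5 + 11 = -53/5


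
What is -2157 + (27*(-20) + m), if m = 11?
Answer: -2686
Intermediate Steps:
-2157 + (27*(-20) + m) = -2157 + (27*(-20) + 11) = -2157 + (-540 + 11) = -2157 - 529 = -2686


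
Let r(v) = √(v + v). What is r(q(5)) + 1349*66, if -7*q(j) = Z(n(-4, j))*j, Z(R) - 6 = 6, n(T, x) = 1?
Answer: 89034 + 2*I*√210/7 ≈ 89034.0 + 4.1404*I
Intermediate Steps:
Z(R) = 12 (Z(R) = 6 + 6 = 12)
q(j) = -12*j/7
r(v) = √2*√v (r(v) = √(2*v) = √2*√v)
r(q(5)) + 1349*66 = √2*√(-12/7*5) + 1349*66 = √2*√(-60/7) + 89034 = √2*(2*I*√105/7) + 89034 = 2*I*√210/7 + 89034 = 89034 + 2*I*√210/7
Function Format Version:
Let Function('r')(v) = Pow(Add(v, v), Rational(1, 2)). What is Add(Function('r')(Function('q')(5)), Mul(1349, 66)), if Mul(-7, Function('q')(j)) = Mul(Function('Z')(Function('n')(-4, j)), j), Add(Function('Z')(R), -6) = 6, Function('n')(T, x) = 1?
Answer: Add(89034, Mul(Rational(2, 7), I, Pow(210, Rational(1, 2)))) ≈ Add(89034., Mul(4.1404, I))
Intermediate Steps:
Function('Z')(R) = 12 (Function('Z')(R) = Add(6, 6) = 12)
Function('q')(j) = Mul(Rational(-12, 7), j) (Function('q')(j) = Mul(Rational(-1, 7), Mul(12, j)) = Mul(Rational(-12, 7), j))
Function('r')(v) = Mul(Pow(2, Rational(1, 2)), Pow(v, Rational(1, 2))) (Function('r')(v) = Pow(Mul(2, v), Rational(1, 2)) = Mul(Pow(2, Rational(1, 2)), Pow(v, Rational(1, 2))))
Add(Function('r')(Function('q')(5)), Mul(1349, 66)) = Add(Mul(Pow(2, Rational(1, 2)), Pow(Mul(Rational(-12, 7), 5), Rational(1, 2))), Mul(1349, 66)) = Add(Mul(Pow(2, Rational(1, 2)), Pow(Rational(-60, 7), Rational(1, 2))), 89034) = Add(Mul(Pow(2, Rational(1, 2)), Mul(Rational(2, 7), I, Pow(105, Rational(1, 2)))), 89034) = Add(Mul(Rational(2, 7), I, Pow(210, Rational(1, 2))), 89034) = Add(89034, Mul(Rational(2, 7), I, Pow(210, Rational(1, 2))))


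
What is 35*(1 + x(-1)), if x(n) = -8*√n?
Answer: 35 - 280*I ≈ 35.0 - 280.0*I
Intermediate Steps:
35*(1 + x(-1)) = 35*(1 - 8*I) = 35 - 280*I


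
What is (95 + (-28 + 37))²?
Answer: 10816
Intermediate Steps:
(95 + (-28 + 37))² = (95 + 9)² = 104² = 10816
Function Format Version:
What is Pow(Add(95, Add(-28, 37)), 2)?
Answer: 10816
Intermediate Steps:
Pow(Add(95, Add(-28, 37)), 2) = Pow(Add(95, 9), 2) = Pow(104, 2) = 10816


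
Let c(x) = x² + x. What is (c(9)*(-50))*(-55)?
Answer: 247500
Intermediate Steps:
c(x) = x + x²
(c(9)*(-50))*(-55) = ((9*(1 + 9))*(-50))*(-55) = ((9*10)*(-50))*(-55) = (90*(-50))*(-55) = -4500*(-55) = 247500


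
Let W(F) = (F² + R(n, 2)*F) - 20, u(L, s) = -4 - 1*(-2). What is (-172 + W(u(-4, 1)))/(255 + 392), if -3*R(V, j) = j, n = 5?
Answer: -560/1941 ≈ -0.28851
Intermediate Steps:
R(V, j) = -j/3
u(L, s) = -2 (u(L, s) = -4 + 2 = -2)
W(F) = -20 + F² - 2*F/3 (W(F) = (F² + (-⅓*2)*F) - 20 = (F² - 2*F/3) - 20 = -20 + F² - 2*F/3)
(-172 + W(u(-4, 1)))/(255 + 392) = (-172 + (-20 + (-2)² - ⅔*(-2)))/(255 + 392) = (-172 + (-20 + 4 + 4/3))/647 = (-172 - 44/3)*(1/647) = -560/3*1/647 = -560/1941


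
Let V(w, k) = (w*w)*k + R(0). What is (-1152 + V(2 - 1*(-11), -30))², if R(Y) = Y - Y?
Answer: 38713284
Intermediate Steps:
R(Y) = 0
V(w, k) = k*w² (V(w, k) = (w*w)*k + 0 = w²*k + 0 = k*w² + 0 = k*w²)
(-1152 + V(2 - 1*(-11), -30))² = (-1152 - 30*(2 - 1*(-11))²)² = (-1152 - 30*(2 + 11)²)² = (-1152 - 30*13²)² = (-1152 - 30*169)² = (-1152 - 5070)² = (-6222)² = 38713284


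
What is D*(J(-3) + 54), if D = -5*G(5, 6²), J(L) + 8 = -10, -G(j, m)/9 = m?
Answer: 58320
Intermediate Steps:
G(j, m) = -9*m
J(L) = -18 (J(L) = -8 - 10 = -18)
D = 1620 (D = -(-45)*6² = -(-45)*36 = -5*(-324) = 1620)
D*(J(-3) + 54) = 1620*(-18 + 54) = 1620*36 = 58320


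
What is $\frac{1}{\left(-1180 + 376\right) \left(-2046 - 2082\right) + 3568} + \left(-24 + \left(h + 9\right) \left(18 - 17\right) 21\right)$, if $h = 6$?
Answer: $\frac{966841681}{3322480} \approx 291.0$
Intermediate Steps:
$\frac{1}{\left(-1180 + 376\right) \left(-2046 - 2082\right) + 3568} + \left(-24 + \left(h + 9\right) \left(18 - 17\right) 21\right) = \frac{1}{\left(-1180 + 376\right) \left(-2046 - 2082\right) + 3568} - \left(24 - \left(6 + 9\right) \left(18 - 17\right) 21\right) = \frac{1}{\left(-804\right) \left(-4128\right) + 3568} - \left(24 - 15 \cdot 1 \cdot 21\right) = \frac{1}{3318912 + 3568} + \left(-24 + 15 \cdot 21\right) = \frac{1}{3322480} + \left(-24 + 315\right) = \frac{1}{3322480} + 291 = \frac{966841681}{3322480}$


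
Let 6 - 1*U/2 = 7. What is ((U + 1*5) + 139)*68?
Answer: 9656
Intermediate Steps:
U = -2 (U = 12 - 2*7 = 12 - 14 = -2)
((U + 1*5) + 139)*68 = ((-2 + 1*5) + 139)*68 = ((-2 + 5) + 139)*68 = (3 + 139)*68 = 142*68 = 9656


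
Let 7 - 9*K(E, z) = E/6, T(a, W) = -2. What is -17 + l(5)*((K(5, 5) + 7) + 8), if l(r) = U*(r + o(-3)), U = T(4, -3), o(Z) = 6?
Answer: -9776/27 ≈ -362.07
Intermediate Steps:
K(E, z) = 7/9 - E/54 (K(E, z) = 7/9 - E/(9*6) = 7/9 - E/54)
U = -2
l(r) = -12 - 2*r (l(r) = -2*(r + 6) = -2*(6 + r) = -12 - 2*r)
-17 + l(5)*((K(5, 5) + 7) + 8) = -17 + (-12 - 2*5)*(((7/9 - 1/54*5) + 7) + 8) = -17 + (-12 - 10)*(((7/9 - 5/54) + 7) + 8) = -17 - 22*((37/54 + 7) + 8) = -17 - 22*(415/54 + 8) = -17 - 22*847/54 = -17 - 9317/27 = -9776/27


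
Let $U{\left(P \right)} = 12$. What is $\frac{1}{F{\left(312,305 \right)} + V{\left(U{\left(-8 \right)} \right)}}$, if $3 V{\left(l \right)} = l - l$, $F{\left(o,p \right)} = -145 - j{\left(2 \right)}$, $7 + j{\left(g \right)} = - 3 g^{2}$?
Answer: $- \frac{1}{126} \approx -0.0079365$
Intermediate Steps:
$j{\left(g \right)} = -7 - 3 g^{2}$
$F{\left(o,p \right)} = -126$ ($F{\left(o,p \right)} = -145 - \left(-7 - 3 \cdot 2^{2}\right) = -145 - \left(-7 - 12\right) = -145 - -19 = -145 + 19 = -126$)
$V{\left(l \right)} = 0$ ($V{\left(l \right)} = \frac{l - l}{3} = \frac{1}{3} \cdot 0 = 0$)
$\frac{1}{F{\left(312,305 \right)} + V{\left(U{\left(-8 \right)} \right)}} = \frac{1}{-126 + 0} = \frac{1}{-126} = - \frac{1}{126}$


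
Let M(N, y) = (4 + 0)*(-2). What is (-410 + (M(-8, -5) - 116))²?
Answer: 285156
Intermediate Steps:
M(N, y) = -8 (M(N, y) = 4*(-2) = -8)
(-410 + (M(-8, -5) - 116))² = (-410 + (-8 - 116))² = (-410 - 124)² = (-534)² = 285156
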